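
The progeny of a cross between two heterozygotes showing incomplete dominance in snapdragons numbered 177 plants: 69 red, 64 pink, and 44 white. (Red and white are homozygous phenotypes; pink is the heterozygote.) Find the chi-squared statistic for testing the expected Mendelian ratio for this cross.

20.627

With incomplete dominance, a heterozygote × heterozygote cross gives a 1:2:1 phenotypic ratio.
Total ratio parts = 4. Expected numbers out of 177:
  red: 177 × 1/4 = 44.25
  pink: 177 × 2/4 = 88.5
  white: 177 × 1/4 = 44.25
χ² = Σ (O − E)² / E
  red: (69 − 44.25)² / 44.25 = 13.8432
  pink: (64 − 88.5)² / 88.5 = 6.7825
  white: (44 − 44.25)² / 44.25 = 0.0014
χ² = 13.8432 + 6.7825 + 0.0014 = 20.6271 ≈ 20.627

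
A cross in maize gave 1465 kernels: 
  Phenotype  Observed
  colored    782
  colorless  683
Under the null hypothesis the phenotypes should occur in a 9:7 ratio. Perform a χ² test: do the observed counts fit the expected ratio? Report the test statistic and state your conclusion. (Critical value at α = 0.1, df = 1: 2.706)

Expected counts for N = 1465 under a 9:7 ratio (total parts = 16):
  colored: 1465 × 9/16 = 824.0625
  colorless: 1465 × 7/16 = 640.9375
χ² = Σ (O − E)² / E
  colored: (782 − 824.0625)² / 824.0625 = 2.1470
  colorless: (683 − 640.9375)² / 640.9375 = 2.7604
χ² = 2.1470 + 2.7604 = 4.9074 ≈ 4.907
Degrees of freedom = 2 − 1 = 1; critical value at α = 0.1 is 2.706.
Since 4.907 > 2.706, we reject the null hypothesis — the data do not fit the 9:7 ratio.

4.907; not consistent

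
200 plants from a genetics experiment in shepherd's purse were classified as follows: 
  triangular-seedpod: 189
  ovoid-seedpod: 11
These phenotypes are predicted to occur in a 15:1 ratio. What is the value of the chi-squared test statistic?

Total ratio parts = 16. Expected numbers out of 200:
  triangular-seedpod: 200 × 15/16 = 187.5
  ovoid-seedpod: 200 × 1/16 = 12.5
χ² = Σ (O − E)² / E
  triangular-seedpod: (189 − 187.5)² / 187.5 = 0.0120
  ovoid-seedpod: (11 − 12.5)² / 12.5 = 0.1800
χ² = 0.0120 + 0.1800 = 0.192

0.192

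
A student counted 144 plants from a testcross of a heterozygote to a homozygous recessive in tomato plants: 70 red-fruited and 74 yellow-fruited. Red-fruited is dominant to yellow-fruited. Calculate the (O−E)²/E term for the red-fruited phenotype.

0.056

A testcross of a heterozygote (Aa × aa) gives a 1:1 phenotypic ratio.
The 1:1 ratio has 2 parts, so with N = 144 the expected counts are:
  red-fruited: 144 × 1/2 = 72
  yellow-fruited: 144 × 1/2 = 72
Contribution of red-fruited: (70 − 72)² / 72 = 0.0556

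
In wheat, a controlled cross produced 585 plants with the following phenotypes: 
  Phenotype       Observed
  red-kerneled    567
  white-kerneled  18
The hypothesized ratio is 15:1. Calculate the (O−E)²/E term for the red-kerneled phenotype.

0.628

Under the 15:1 hypothesis (Σ ratio = 16, N = 585):
  red-kerneled: 585 × 15/16 = 548.4375
  white-kerneled: 585 × 1/16 = 36.5625
Contribution of red-kerneled: (567 − 548.4375)² / 548.4375 = 0.6283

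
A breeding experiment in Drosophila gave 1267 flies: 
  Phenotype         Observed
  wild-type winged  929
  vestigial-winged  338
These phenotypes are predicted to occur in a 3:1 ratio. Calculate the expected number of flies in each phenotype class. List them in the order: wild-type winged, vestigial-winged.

Expected counts for N = 1267 under a 3:1 ratio (total parts = 4):
  wild-type winged: 1267 × 3/4 = 950.25
  vestigial-winged: 1267 × 1/4 = 316.75

950.25, 316.75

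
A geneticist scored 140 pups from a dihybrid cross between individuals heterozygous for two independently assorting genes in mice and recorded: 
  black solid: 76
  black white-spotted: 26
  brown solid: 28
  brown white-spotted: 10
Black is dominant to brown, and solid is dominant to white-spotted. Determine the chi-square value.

0.394

A dihybrid F₂ with independent assortment and complete dominance at both loci gives a 9:3:3:1 phenotypic ratio.
Expected counts for N = 140 under a 9:3:3:1 ratio (total parts = 16):
  black solid: 140 × 9/16 = 78.75
  black white-spotted: 140 × 3/16 = 26.25
  brown solid: 140 × 3/16 = 26.25
  brown white-spotted: 140 × 1/16 = 8.75
χ² = Σ (O − E)² / E
  black solid: (76 − 78.75)² / 78.75 = 0.0960
  black white-spotted: (26 − 26.25)² / 26.25 = 0.0024
  brown solid: (28 − 26.25)² / 26.25 = 0.1167
  brown white-spotted: (10 − 8.75)² / 8.75 = 0.1786
χ² = 0.0960 + 0.0024 + 0.1167 + 0.1786 = 0.3937 ≈ 0.394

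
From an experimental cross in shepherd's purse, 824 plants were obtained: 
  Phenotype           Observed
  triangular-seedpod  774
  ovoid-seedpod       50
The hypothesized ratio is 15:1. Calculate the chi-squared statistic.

Total ratio parts = 16. Expected numbers out of 824:
  triangular-seedpod: 824 × 15/16 = 772.5
  ovoid-seedpod: 824 × 1/16 = 51.5
χ² = Σ (O − E)² / E
  triangular-seedpod: (774 − 772.5)² / 772.5 = 0.0029
  ovoid-seedpod: (50 − 51.5)² / 51.5 = 0.0437
χ² = 0.0029 + 0.0437 = 0.0466 ≈ 0.047

0.047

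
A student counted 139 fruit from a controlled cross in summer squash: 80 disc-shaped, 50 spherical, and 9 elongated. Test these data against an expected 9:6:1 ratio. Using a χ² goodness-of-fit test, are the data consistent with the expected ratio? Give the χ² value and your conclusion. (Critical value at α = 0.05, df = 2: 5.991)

0.140; consistent

Expected counts for N = 139 under a 9:6:1 ratio (total parts = 16):
  disc-shaped: 139 × 9/16 = 78.1875
  spherical: 139 × 6/16 = 52.125
  elongated: 139 × 1/16 = 8.6875
χ² = Σ (O − E)² / E
  disc-shaped: (80 − 78.1875)² / 78.1875 = 0.0420
  spherical: (50 − 52.125)² / 52.125 = 0.0866
  elongated: (9 − 8.6875)² / 8.6875 = 0.0112
χ² = 0.0420 + 0.0866 + 0.0112 = 0.1398 ≈ 0.140
Degrees of freedom = 3 − 1 = 2; critical value at α = 0.05 is 5.991.
Since 0.140 < 5.991, we fail to reject the null hypothesis — the data are consistent with the 9:6:1 ratio.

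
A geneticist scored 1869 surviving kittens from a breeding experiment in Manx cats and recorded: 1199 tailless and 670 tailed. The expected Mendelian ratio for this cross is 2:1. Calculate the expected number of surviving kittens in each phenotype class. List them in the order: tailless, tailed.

1246, 623

The 2:1 ratio has 3 parts, so with N = 1869 the expected counts are:
  tailless: 1869 × 2/3 = 1246
  tailed: 1869 × 1/3 = 623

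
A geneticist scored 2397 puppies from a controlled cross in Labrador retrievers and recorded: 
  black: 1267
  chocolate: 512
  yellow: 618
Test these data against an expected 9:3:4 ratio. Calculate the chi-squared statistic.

14.199

Expected counts for N = 2397 under a 9:3:4 ratio (total parts = 16):
  black: 2397 × 9/16 = 1348.3125
  chocolate: 2397 × 3/16 = 449.4375
  yellow: 2397 × 4/16 = 599.25
χ² = Σ (O − E)² / E
  black: (1267 − 1348.3125)² / 1348.3125 = 4.9037
  chocolate: (512 − 449.4375)² / 449.4375 = 8.7088
  yellow: (618 − 599.25)² / 599.25 = 0.5867
χ² = 4.9037 + 8.7088 + 0.5867 = 14.1992 ≈ 14.199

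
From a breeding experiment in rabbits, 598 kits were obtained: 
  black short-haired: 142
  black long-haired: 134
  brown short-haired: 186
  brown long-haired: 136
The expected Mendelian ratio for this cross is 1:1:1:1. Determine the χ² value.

12.114

Total ratio parts = 4. Expected numbers out of 598:
  black short-haired: 598 × 1/4 = 149.5
  black long-haired: 598 × 1/4 = 149.5
  brown short-haired: 598 × 1/4 = 149.5
  brown long-haired: 598 × 1/4 = 149.5
χ² = Σ (O − E)² / E
  black short-haired: (142 − 149.5)² / 149.5 = 0.3763
  black long-haired: (134 − 149.5)² / 149.5 = 1.6070
  brown short-haired: (186 − 149.5)² / 149.5 = 8.9114
  brown long-haired: (136 − 149.5)² / 149.5 = 1.2191
χ² = 0.3763 + 1.6070 + 8.9114 + 1.2191 = 12.1138 ≈ 12.114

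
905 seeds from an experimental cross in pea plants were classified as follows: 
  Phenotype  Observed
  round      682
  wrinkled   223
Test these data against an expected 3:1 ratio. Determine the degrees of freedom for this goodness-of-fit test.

A goodness-of-fit test with 2 phenotype classes has df = 2 − 1 = 1.

1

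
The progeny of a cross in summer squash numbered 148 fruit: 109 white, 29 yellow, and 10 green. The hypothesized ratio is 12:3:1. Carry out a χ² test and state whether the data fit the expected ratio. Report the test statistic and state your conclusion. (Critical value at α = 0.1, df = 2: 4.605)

Expected counts for N = 148 under a 12:3:1 ratio (total parts = 16):
  white: 148 × 12/16 = 111
  yellow: 148 × 3/16 = 27.75
  green: 148 × 1/16 = 9.25
χ² = Σ (O − E)² / E
  white: (109 − 111)² / 111 = 0.0360
  yellow: (29 − 27.75)² / 27.75 = 0.0563
  green: (10 − 9.25)² / 9.25 = 0.0608
χ² = 0.0360 + 0.0563 + 0.0608 = 0.1531 ≈ 0.153
Degrees of freedom = 3 − 1 = 2; critical value at α = 0.1 is 4.605.
Since 0.153 < 4.605, we fail to reject the null hypothesis — the data are consistent with the 12:3:1 ratio.

0.153; consistent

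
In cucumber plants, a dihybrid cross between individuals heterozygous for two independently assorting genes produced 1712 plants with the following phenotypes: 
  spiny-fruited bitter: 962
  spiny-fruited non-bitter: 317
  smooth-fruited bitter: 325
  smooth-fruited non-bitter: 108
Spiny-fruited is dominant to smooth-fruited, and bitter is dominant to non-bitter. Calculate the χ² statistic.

A dihybrid F₂ with independent assortment and complete dominance at both loci gives a 9:3:3:1 phenotypic ratio.
The 9:3:3:1 ratio has 16 parts, so with N = 1712 the expected counts are:
  spiny-fruited bitter: 1712 × 9/16 = 963
  spiny-fruited non-bitter: 1712 × 3/16 = 321
  smooth-fruited bitter: 1712 × 3/16 = 321
  smooth-fruited non-bitter: 1712 × 1/16 = 107
χ² = Σ (O − E)² / E
  spiny-fruited bitter: (962 − 963)² / 963 = 0.0010
  spiny-fruited non-bitter: (317 − 321)² / 321 = 0.0498
  smooth-fruited bitter: (325 − 321)² / 321 = 0.0498
  smooth-fruited non-bitter: (108 − 107)² / 107 = 0.0093
χ² = 0.0010 + 0.0498 + 0.0498 + 0.0093 = 0.1099 ≈ 0.110

0.110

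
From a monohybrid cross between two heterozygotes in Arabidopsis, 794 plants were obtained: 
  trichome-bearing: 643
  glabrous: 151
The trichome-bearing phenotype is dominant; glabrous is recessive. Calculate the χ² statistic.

15.155

For a monohybrid cross between heterozygotes with complete dominance, the expected phenotypic ratio is 3:1.
The 3:1 ratio has 4 parts, so with N = 794 the expected counts are:
  trichome-bearing: 794 × 3/4 = 595.5
  glabrous: 794 × 1/4 = 198.5
χ² = Σ (O − E)² / E
  trichome-bearing: (643 − 595.5)² / 595.5 = 3.7888
  glabrous: (151 − 198.5)² / 198.5 = 11.3665
χ² = 3.7888 + 11.3665 = 15.1553 ≈ 15.155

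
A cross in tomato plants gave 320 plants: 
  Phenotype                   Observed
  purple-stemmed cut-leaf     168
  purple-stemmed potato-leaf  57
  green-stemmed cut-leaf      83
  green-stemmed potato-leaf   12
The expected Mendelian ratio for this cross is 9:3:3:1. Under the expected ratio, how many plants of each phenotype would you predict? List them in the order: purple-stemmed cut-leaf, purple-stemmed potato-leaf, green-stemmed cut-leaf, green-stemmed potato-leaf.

180, 60, 60, 20

Under the 9:3:3:1 hypothesis (Σ ratio = 16, N = 320):
  purple-stemmed cut-leaf: 320 × 9/16 = 180
  purple-stemmed potato-leaf: 320 × 3/16 = 60
  green-stemmed cut-leaf: 320 × 3/16 = 60
  green-stemmed potato-leaf: 320 × 1/16 = 20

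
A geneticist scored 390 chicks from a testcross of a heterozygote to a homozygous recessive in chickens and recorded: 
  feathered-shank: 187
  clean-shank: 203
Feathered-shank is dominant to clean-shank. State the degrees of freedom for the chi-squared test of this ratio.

A testcross of a heterozygote (Aa × aa) gives a 1:1 phenotypic ratio.
A goodness-of-fit test with 2 phenotype classes has df = 2 − 1 = 1.

1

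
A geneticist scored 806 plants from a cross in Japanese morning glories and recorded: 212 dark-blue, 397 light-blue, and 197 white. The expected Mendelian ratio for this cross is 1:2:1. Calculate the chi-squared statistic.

Expected counts for N = 806 under a 1:2:1 ratio (total parts = 4):
  dark-blue: 806 × 1/4 = 201.5
  light-blue: 806 × 2/4 = 403
  white: 806 × 1/4 = 201.5
χ² = Σ (O − E)² / E
  dark-blue: (212 − 201.5)² / 201.5 = 0.5471
  light-blue: (397 − 403)² / 403 = 0.0893
  white: (197 − 201.5)² / 201.5 = 0.1005
χ² = 0.5471 + 0.0893 + 0.1005 = 0.7369 ≈ 0.737

0.737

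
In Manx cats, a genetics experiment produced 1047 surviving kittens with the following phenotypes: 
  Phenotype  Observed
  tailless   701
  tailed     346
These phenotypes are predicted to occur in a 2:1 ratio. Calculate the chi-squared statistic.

0.039

Expected counts for N = 1047 under a 2:1 ratio (total parts = 3):
  tailless: 1047 × 2/3 = 698
  tailed: 1047 × 1/3 = 349
χ² = Σ (O − E)² / E
  tailless: (701 − 698)² / 698 = 0.0129
  tailed: (346 − 349)² / 349 = 0.0258
χ² = 0.0129 + 0.0258 = 0.0387 ≈ 0.039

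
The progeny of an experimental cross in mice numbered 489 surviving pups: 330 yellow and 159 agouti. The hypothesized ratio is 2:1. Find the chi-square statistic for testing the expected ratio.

Total ratio parts = 3. Expected numbers out of 489:
  yellow: 489 × 2/3 = 326
  agouti: 489 × 1/3 = 163
χ² = Σ (O − E)² / E
  yellow: (330 − 326)² / 326 = 0.0491
  agouti: (159 − 163)² / 163 = 0.0982
χ² = 0.0491 + 0.0982 = 0.1473 ≈ 0.147

0.147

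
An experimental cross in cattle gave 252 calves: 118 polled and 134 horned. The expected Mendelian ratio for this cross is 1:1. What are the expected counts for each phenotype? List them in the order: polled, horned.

126, 126

Expected counts for N = 252 under a 1:1 ratio (total parts = 2):
  polled: 252 × 1/2 = 126
  horned: 252 × 1/2 = 126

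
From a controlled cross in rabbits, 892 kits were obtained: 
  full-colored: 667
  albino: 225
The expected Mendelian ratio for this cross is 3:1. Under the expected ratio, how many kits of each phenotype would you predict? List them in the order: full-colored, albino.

Under the 3:1 hypothesis (Σ ratio = 4, N = 892):
  full-colored: 892 × 3/4 = 669
  albino: 892 × 1/4 = 223

669, 223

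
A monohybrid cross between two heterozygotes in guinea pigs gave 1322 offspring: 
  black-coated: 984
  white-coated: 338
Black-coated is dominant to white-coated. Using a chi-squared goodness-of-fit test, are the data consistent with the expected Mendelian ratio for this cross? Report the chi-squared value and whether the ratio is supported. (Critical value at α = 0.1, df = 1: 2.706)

0.227; consistent

For a monohybrid cross between heterozygotes with complete dominance, the expected phenotypic ratio is 3:1.
Expected counts for N = 1322 under a 3:1 ratio (total parts = 4):
  black-coated: 1322 × 3/4 = 991.5
  white-coated: 1322 × 1/4 = 330.5
χ² = Σ (O − E)² / E
  black-coated: (984 − 991.5)² / 991.5 = 0.0567
  white-coated: (338 − 330.5)² / 330.5 = 0.1702
χ² = 0.0567 + 0.1702 = 0.2269 ≈ 0.227
Degrees of freedom = 2 − 1 = 1; critical value at α = 0.1 is 2.706.
Since 0.227 < 2.706, we fail to reject the null hypothesis — the data are consistent with the 3:1 ratio.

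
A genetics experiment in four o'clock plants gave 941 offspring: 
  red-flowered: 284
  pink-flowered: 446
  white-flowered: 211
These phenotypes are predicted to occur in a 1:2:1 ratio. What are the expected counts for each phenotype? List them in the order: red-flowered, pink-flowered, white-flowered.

235.25, 470.5, 235.25

The 1:2:1 ratio has 4 parts, so with N = 941 the expected counts are:
  red-flowered: 941 × 1/4 = 235.25
  pink-flowered: 941 × 2/4 = 470.5
  white-flowered: 941 × 1/4 = 235.25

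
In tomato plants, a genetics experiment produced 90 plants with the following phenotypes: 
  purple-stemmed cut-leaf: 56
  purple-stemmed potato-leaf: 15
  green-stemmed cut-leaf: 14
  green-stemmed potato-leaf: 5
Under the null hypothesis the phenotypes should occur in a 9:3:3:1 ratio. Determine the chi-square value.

1.338

Total ratio parts = 16. Expected numbers out of 90:
  purple-stemmed cut-leaf: 90 × 9/16 = 50.625
  purple-stemmed potato-leaf: 90 × 3/16 = 16.875
  green-stemmed cut-leaf: 90 × 3/16 = 16.875
  green-stemmed potato-leaf: 90 × 1/16 = 5.625
χ² = Σ (O − E)² / E
  purple-stemmed cut-leaf: (56 − 50.625)² / 50.625 = 0.5707
  purple-stemmed potato-leaf: (15 − 16.875)² / 16.875 = 0.2083
  green-stemmed cut-leaf: (14 − 16.875)² / 16.875 = 0.4898
  green-stemmed potato-leaf: (5 − 5.625)² / 5.625 = 0.0694
χ² = 0.5707 + 0.2083 + 0.4898 + 0.0694 = 1.3382 ≈ 1.338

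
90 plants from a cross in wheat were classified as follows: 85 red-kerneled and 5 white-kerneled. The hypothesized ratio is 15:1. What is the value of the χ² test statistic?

0.074

Expected counts for N = 90 under a 15:1 ratio (total parts = 16):
  red-kerneled: 90 × 15/16 = 84.375
  white-kerneled: 90 × 1/16 = 5.625
χ² = Σ (O − E)² / E
  red-kerneled: (85 − 84.375)² / 84.375 = 0.0046
  white-kerneled: (5 − 5.625)² / 5.625 = 0.0694
χ² = 0.0046 + 0.0694 = 0.074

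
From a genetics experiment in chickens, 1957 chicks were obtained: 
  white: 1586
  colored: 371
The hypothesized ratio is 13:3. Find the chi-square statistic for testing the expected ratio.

Under the 13:3 hypothesis (Σ ratio = 16, N = 1957):
  white: 1957 × 13/16 = 1590.0625
  colored: 1957 × 3/16 = 366.9375
χ² = Σ (O − E)² / E
  white: (1586 − 1590.0625)² / 1590.0625 = 0.0104
  colored: (371 − 366.9375)² / 366.9375 = 0.0450
χ² = 0.0104 + 0.0450 = 0.0554 ≈ 0.055

0.055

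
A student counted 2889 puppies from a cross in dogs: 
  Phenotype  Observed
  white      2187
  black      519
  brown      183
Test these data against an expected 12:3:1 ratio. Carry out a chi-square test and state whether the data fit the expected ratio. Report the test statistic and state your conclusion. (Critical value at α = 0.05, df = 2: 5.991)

1.172; consistent

Under the 12:3:1 hypothesis (Σ ratio = 16, N = 2889):
  white: 2889 × 12/16 = 2166.75
  black: 2889 × 3/16 = 541.6875
  brown: 2889 × 1/16 = 180.5625
χ² = Σ (O − E)² / E
  white: (2187 − 2166.75)² / 2166.75 = 0.1893
  black: (519 − 541.6875)² / 541.6875 = 0.9502
  brown: (183 − 180.5625)² / 180.5625 = 0.0329
χ² = 0.1893 + 0.9502 + 0.0329 = 1.1724 ≈ 1.172
Degrees of freedom = 3 − 1 = 2; critical value at α = 0.05 is 5.991.
Since 1.172 < 5.991, we fail to reject the null hypothesis — the data are consistent with the 12:3:1 ratio.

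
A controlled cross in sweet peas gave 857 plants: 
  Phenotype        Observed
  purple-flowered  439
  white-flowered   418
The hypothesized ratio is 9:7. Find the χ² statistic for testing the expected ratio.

Under the 9:7 hypothesis (Σ ratio = 16, N = 857):
  purple-flowered: 857 × 9/16 = 482.0625
  white-flowered: 857 × 7/16 = 374.9375
χ² = Σ (O − E)² / E
  purple-flowered: (439 − 482.0625)² / 482.0625 = 3.8468
  white-flowered: (418 − 374.9375)² / 374.9375 = 4.9458
χ² = 3.8468 + 4.9458 = 8.7926 ≈ 8.793

8.793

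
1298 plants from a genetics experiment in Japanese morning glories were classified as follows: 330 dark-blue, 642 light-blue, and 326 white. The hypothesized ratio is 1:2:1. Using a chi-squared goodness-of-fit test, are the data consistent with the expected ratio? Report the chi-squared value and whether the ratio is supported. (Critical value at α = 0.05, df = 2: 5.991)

0.176; consistent

Under the 1:2:1 hypothesis (Σ ratio = 4, N = 1298):
  dark-blue: 1298 × 1/4 = 324.5
  light-blue: 1298 × 2/4 = 649
  white: 1298 × 1/4 = 324.5
χ² = Σ (O − E)² / E
  dark-blue: (330 − 324.5)² / 324.5 = 0.0932
  light-blue: (642 − 649)² / 649 = 0.0755
  white: (326 − 324.5)² / 324.5 = 0.0069
χ² = 0.0932 + 0.0755 + 0.0069 = 0.1756 ≈ 0.176
Degrees of freedom = 3 − 1 = 2; critical value at α = 0.05 is 5.991.
Since 0.176 < 5.991, we fail to reject the null hypothesis — the data are consistent with the 1:2:1 ratio.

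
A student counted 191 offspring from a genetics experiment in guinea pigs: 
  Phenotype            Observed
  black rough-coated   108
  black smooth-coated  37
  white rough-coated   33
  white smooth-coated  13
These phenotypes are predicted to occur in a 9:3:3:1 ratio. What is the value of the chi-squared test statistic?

Under the 9:3:3:1 hypothesis (Σ ratio = 16, N = 191):
  black rough-coated: 191 × 9/16 = 107.4375
  black smooth-coated: 191 × 3/16 = 35.8125
  white rough-coated: 191 × 3/16 = 35.8125
  white smooth-coated: 191 × 1/16 = 11.9375
χ² = Σ (O − E)² / E
  black rough-coated: (108 − 107.4375)² / 107.4375 = 0.0029
  black smooth-coated: (37 − 35.8125)² / 35.8125 = 0.0394
  white rough-coated: (33 − 35.8125)² / 35.8125 = 0.2209
  white smooth-coated: (13 − 11.9375)² / 11.9375 = 0.0946
χ² = 0.0029 + 0.0394 + 0.2209 + 0.0946 = 0.3578 ≈ 0.358

0.358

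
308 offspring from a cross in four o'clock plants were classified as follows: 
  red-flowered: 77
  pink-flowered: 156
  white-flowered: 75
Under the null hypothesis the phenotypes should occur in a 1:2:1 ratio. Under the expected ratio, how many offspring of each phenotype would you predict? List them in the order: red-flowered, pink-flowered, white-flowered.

77, 154, 77

The 1:2:1 ratio has 4 parts, so with N = 308 the expected counts are:
  red-flowered: 308 × 1/4 = 77
  pink-flowered: 308 × 2/4 = 154
  white-flowered: 308 × 1/4 = 77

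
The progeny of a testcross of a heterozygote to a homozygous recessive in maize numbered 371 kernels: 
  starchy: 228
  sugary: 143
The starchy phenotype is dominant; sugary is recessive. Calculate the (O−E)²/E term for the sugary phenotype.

A testcross of a heterozygote (Aa × aa) gives a 1:1 phenotypic ratio.
Under the 1:1 hypothesis (Σ ratio = 2, N = 371):
  starchy: 371 × 1/2 = 185.5
  sugary: 371 × 1/2 = 185.5
Contribution of sugary: (143 − 185.5)² / 185.5 = 9.7372

9.737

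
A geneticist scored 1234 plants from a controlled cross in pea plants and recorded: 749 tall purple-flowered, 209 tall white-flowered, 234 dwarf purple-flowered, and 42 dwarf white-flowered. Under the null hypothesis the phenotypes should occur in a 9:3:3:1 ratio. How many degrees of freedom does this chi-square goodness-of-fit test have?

3

A goodness-of-fit test with 4 phenotype classes has df = 4 − 1 = 3.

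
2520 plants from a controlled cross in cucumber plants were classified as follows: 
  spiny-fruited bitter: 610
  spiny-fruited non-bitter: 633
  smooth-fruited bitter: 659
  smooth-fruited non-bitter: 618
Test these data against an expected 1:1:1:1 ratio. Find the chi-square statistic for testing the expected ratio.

2.213

The 1:1:1:1 ratio has 4 parts, so with N = 2520 the expected counts are:
  spiny-fruited bitter: 2520 × 1/4 = 630
  spiny-fruited non-bitter: 2520 × 1/4 = 630
  smooth-fruited bitter: 2520 × 1/4 = 630
  smooth-fruited non-bitter: 2520 × 1/4 = 630
χ² = Σ (O − E)² / E
  spiny-fruited bitter: (610 − 630)² / 630 = 0.6349
  spiny-fruited non-bitter: (633 − 630)² / 630 = 0.0143
  smooth-fruited bitter: (659 − 630)² / 630 = 1.3349
  smooth-fruited non-bitter: (618 − 630)² / 630 = 0.2286
χ² = 0.6349 + 0.0143 + 1.3349 + 0.2286 = 2.2127 ≈ 2.213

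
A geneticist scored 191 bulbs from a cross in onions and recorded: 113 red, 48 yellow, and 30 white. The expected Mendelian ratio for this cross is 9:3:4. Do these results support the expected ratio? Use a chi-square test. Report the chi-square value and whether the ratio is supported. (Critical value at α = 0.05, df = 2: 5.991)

Under the 9:3:4 hypothesis (Σ ratio = 16, N = 191):
  red: 191 × 9/16 = 107.4375
  yellow: 191 × 3/16 = 35.8125
  white: 191 × 4/16 = 47.75
χ² = Σ (O − E)² / E
  red: (113 − 107.4375)² / 107.4375 = 0.2880
  yellow: (48 − 35.8125)² / 35.8125 = 4.1476
  white: (30 − 47.75)² / 47.75 = 6.5982
χ² = 0.2880 + 4.1476 + 6.5982 = 11.0338 ≈ 11.034
Degrees of freedom = 3 − 1 = 2; critical value at α = 0.05 is 5.991.
Since 11.034 > 5.991, we reject the null hypothesis — the data do not fit the 9:3:4 ratio.

11.034; not consistent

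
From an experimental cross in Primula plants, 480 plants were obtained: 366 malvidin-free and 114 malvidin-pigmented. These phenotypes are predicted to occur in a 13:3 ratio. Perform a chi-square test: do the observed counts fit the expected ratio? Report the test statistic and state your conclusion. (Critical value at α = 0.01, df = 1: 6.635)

7.877; not consistent

Total ratio parts = 16. Expected numbers out of 480:
  malvidin-free: 480 × 13/16 = 390
  malvidin-pigmented: 480 × 3/16 = 90
χ² = Σ (O − E)² / E
  malvidin-free: (366 − 390)² / 390 = 1.4769
  malvidin-pigmented: (114 − 90)² / 90 = 6.4000
χ² = 1.4769 + 6.4000 = 7.8769 ≈ 7.877
Degrees of freedom = 2 − 1 = 1; critical value at α = 0.01 is 6.635.
Since 7.877 > 6.635, we reject the null hypothesis — the data do not fit the 13:3 ratio.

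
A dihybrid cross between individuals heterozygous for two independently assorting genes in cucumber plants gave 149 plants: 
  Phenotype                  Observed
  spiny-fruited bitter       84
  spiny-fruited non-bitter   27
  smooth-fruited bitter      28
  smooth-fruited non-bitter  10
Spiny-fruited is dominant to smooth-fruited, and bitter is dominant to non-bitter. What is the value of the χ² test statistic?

0.083

A dihybrid F₂ with independent assortment and complete dominance at both loci gives a 9:3:3:1 phenotypic ratio.
Total ratio parts = 16. Expected numbers out of 149:
  spiny-fruited bitter: 149 × 9/16 = 83.8125
  spiny-fruited non-bitter: 149 × 3/16 = 27.9375
  smooth-fruited bitter: 149 × 3/16 = 27.9375
  smooth-fruited non-bitter: 149 × 1/16 = 9.3125
χ² = Σ (O − E)² / E
  spiny-fruited bitter: (84 − 83.8125)² / 83.8125 = 0.0004
  spiny-fruited non-bitter: (27 − 27.9375)² / 27.9375 = 0.0315
  smooth-fruited bitter: (28 − 27.9375)² / 27.9375 = 0.0001
  smooth-fruited non-bitter: (10 − 9.3125)² / 9.3125 = 0.0508
χ² = 0.0004 + 0.0315 + 0.0001 + 0.0508 = 0.0828 ≈ 0.083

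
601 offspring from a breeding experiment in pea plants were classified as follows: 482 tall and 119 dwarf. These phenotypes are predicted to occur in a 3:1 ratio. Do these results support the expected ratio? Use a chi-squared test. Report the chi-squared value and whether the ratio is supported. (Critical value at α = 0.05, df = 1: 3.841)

Under the 3:1 hypothesis (Σ ratio = 4, N = 601):
  tall: 601 × 3/4 = 450.75
  dwarf: 601 × 1/4 = 150.25
χ² = Σ (O − E)² / E
  tall: (482 − 450.75)² / 450.75 = 2.1665
  dwarf: (119 − 150.25)² / 150.25 = 6.4996
χ² = 2.1665 + 6.4996 = 8.6661 ≈ 8.666
Degrees of freedom = 2 − 1 = 1; critical value at α = 0.05 is 3.841.
Since 8.666 > 3.841, we reject the null hypothesis — the data do not fit the 3:1 ratio.

8.666; not consistent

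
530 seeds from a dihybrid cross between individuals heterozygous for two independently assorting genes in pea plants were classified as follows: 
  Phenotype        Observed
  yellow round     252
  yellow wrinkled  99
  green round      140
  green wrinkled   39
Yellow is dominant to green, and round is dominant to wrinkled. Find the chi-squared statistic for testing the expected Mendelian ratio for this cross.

24.787

A dihybrid F₂ with independent assortment and complete dominance at both loci gives a 9:3:3:1 phenotypic ratio.
Total ratio parts = 16. Expected numbers out of 530:
  yellow round: 530 × 9/16 = 298.125
  yellow wrinkled: 530 × 3/16 = 99.375
  green round: 530 × 3/16 = 99.375
  green wrinkled: 530 × 1/16 = 33.125
χ² = Σ (O − E)² / E
  yellow round: (252 − 298.125)² / 298.125 = 7.1363
  yellow wrinkled: (99 − 99.375)² / 99.375 = 0.0014
  green round: (140 − 99.375)² / 99.375 = 16.6077
  green wrinkled: (39 − 33.125)² / 33.125 = 1.0420
χ² = 7.1363 + 0.0014 + 16.6077 + 1.0420 = 24.7874 ≈ 24.787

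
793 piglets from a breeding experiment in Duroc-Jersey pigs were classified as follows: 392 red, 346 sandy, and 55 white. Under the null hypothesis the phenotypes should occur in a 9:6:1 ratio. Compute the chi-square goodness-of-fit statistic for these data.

Under the 9:6:1 hypothesis (Σ ratio = 16, N = 793):
  red: 793 × 9/16 = 446.0625
  sandy: 793 × 6/16 = 297.375
  white: 793 × 1/16 = 49.5625
χ² = Σ (O − E)² / E
  red: (392 − 446.0625)² / 446.0625 = 6.5523
  sandy: (346 − 297.375)² / 297.375 = 7.9509
  white: (55 − 49.5625)² / 49.5625 = 0.5965
χ² = 6.5523 + 7.9509 + 0.5965 = 15.0997 ≈ 15.100

15.100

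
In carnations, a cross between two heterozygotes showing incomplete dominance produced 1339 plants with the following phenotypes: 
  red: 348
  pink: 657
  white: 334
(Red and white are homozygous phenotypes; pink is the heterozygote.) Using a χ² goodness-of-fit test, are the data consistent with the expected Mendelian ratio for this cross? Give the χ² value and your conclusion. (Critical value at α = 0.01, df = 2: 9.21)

With incomplete dominance, a heterozygote × heterozygote cross gives a 1:2:1 phenotypic ratio.
Under the 1:2:1 hypothesis (Σ ratio = 4, N = 1339):
  red: 1339 × 1/4 = 334.75
  pink: 1339 × 2/4 = 669.5
  white: 1339 × 1/4 = 334.75
χ² = Σ (O − E)² / E
  red: (348 − 334.75)² / 334.75 = 0.5245
  pink: (657 − 669.5)² / 669.5 = 0.2334
  white: (334 − 334.75)² / 334.75 = 0.0017
χ² = 0.5245 + 0.2334 + 0.0017 = 0.7596 ≈ 0.760
Degrees of freedom = 3 − 1 = 2; critical value at α = 0.01 is 9.21.
Since 0.760 < 9.21, we fail to reject the null hypothesis — the data are consistent with the 1:2:1 ratio.

0.760; consistent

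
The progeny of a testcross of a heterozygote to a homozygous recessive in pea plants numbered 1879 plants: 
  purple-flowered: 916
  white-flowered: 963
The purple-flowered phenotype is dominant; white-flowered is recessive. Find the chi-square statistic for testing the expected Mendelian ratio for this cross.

1.176

A testcross of a heterozygote (Aa × aa) gives a 1:1 phenotypic ratio.
Under the 1:1 hypothesis (Σ ratio = 2, N = 1879):
  purple-flowered: 1879 × 1/2 = 939.5
  white-flowered: 1879 × 1/2 = 939.5
χ² = Σ (O − E)² / E
  purple-flowered: (916 − 939.5)² / 939.5 = 0.5878
  white-flowered: (963 − 939.5)² / 939.5 = 0.5878
χ² = 0.5878 + 0.5878 = 1.1756 ≈ 1.176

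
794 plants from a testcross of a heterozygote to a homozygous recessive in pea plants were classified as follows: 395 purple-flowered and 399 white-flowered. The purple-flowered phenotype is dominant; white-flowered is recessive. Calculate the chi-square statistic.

0.020

A testcross of a heterozygote (Aa × aa) gives a 1:1 phenotypic ratio.
Under the 1:1 hypothesis (Σ ratio = 2, N = 794):
  purple-flowered: 794 × 1/2 = 397
  white-flowered: 794 × 1/2 = 397
χ² = Σ (O − E)² / E
  purple-flowered: (395 − 397)² / 397 = 0.0101
  white-flowered: (399 − 397)² / 397 = 0.0101
χ² = 0.0101 + 0.0101 = 0.0202 ≈ 0.020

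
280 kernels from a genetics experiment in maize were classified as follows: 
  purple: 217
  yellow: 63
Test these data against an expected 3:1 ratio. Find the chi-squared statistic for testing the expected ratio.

0.933

Total ratio parts = 4. Expected numbers out of 280:
  purple: 280 × 3/4 = 210
  yellow: 280 × 1/4 = 70
χ² = Σ (O − E)² / E
  purple: (217 − 210)² / 210 = 0.2333
  yellow: (63 − 70)² / 70 = 0.7000
χ² = 0.2333 + 0.7000 = 0.9333 ≈ 0.933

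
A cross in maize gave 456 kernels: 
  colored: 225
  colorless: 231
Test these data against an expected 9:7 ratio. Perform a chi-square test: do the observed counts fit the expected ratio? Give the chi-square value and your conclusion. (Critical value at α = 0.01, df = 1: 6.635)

8.842; not consistent

The 9:7 ratio has 16 parts, so with N = 456 the expected counts are:
  colored: 456 × 9/16 = 256.5
  colorless: 456 × 7/16 = 199.5
χ² = Σ (O − E)² / E
  colored: (225 − 256.5)² / 256.5 = 3.8684
  colorless: (231 − 199.5)² / 199.5 = 4.9737
χ² = 3.8684 + 4.9737 = 8.8421 ≈ 8.842
Degrees of freedom = 2 − 1 = 1; critical value at α = 0.01 is 6.635.
Since 8.842 > 6.635, we reject the null hypothesis — the data do not fit the 9:7 ratio.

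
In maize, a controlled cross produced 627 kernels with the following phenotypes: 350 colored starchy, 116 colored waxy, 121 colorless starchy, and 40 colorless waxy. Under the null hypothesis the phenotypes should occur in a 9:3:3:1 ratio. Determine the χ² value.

0.159

The 9:3:3:1 ratio has 16 parts, so with N = 627 the expected counts are:
  colored starchy: 627 × 9/16 = 352.6875
  colored waxy: 627 × 3/16 = 117.5625
  colorless starchy: 627 × 3/16 = 117.5625
  colorless waxy: 627 × 1/16 = 39.1875
χ² = Σ (O − E)² / E
  colored starchy: (350 − 352.6875)² / 352.6875 = 0.0205
  colored waxy: (116 − 117.5625)² / 117.5625 = 0.0208
  colorless starchy: (121 − 117.5625)² / 117.5625 = 0.1005
  colorless waxy: (40 − 39.1875)² / 39.1875 = 0.0168
χ² = 0.0205 + 0.0208 + 0.1005 + 0.0168 = 0.1586 ≈ 0.159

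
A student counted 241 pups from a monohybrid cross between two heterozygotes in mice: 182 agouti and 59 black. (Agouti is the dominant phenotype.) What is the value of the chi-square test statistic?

0.035

For a monohybrid cross between heterozygotes with complete dominance, the expected phenotypic ratio is 3:1.
Expected counts for N = 241 under a 3:1 ratio (total parts = 4):
  agouti: 241 × 3/4 = 180.75
  black: 241 × 1/4 = 60.25
χ² = Σ (O − E)² / E
  agouti: (182 − 180.75)² / 180.75 = 0.0086
  black: (59 − 60.25)² / 60.25 = 0.0259
χ² = 0.0086 + 0.0259 = 0.0345 ≈ 0.035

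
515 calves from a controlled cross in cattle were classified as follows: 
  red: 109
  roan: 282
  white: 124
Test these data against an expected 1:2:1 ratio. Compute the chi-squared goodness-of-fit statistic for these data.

5.536

Expected counts for N = 515 under a 1:2:1 ratio (total parts = 4):
  red: 515 × 1/4 = 128.75
  roan: 515 × 2/4 = 257.5
  white: 515 × 1/4 = 128.75
χ² = Σ (O − E)² / E
  red: (109 − 128.75)² / 128.75 = 3.0296
  roan: (282 − 257.5)² / 257.5 = 2.3311
  white: (124 − 128.75)² / 128.75 = 0.1752
χ² = 3.0296 + 2.3311 + 0.1752 = 5.5359 ≈ 5.536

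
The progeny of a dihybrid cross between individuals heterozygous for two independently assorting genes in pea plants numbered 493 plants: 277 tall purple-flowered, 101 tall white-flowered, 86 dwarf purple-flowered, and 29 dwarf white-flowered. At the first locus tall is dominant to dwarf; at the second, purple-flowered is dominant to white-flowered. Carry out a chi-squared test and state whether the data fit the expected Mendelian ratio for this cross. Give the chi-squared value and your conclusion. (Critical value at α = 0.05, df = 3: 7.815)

A dihybrid F₂ with independent assortment and complete dominance at both loci gives a 9:3:3:1 phenotypic ratio.
Expected counts for N = 493 under a 9:3:3:1 ratio (total parts = 16):
  tall purple-flowered: 493 × 9/16 = 277.3125
  tall white-flowered: 493 × 3/16 = 92.4375
  dwarf purple-flowered: 493 × 3/16 = 92.4375
  dwarf white-flowered: 493 × 1/16 = 30.8125
χ² = Σ (O − E)² / E
  tall purple-flowered: (277 − 277.3125)² / 277.3125 = 0.0004
  tall white-flowered: (101 − 92.4375)² / 92.4375 = 0.7931
  dwarf purple-flowered: (86 − 92.4375)² / 92.4375 = 0.4483
  dwarf white-flowered: (29 − 30.8125)² / 30.8125 = 0.1066
χ² = 0.0004 + 0.7931 + 0.4483 + 0.1066 = 1.3484 ≈ 1.348
Degrees of freedom = 4 − 1 = 3; critical value at α = 0.05 is 7.815.
Since 1.348 < 7.815, we fail to reject the null hypothesis — the data are consistent with the 9:3:3:1 ratio.

1.348; consistent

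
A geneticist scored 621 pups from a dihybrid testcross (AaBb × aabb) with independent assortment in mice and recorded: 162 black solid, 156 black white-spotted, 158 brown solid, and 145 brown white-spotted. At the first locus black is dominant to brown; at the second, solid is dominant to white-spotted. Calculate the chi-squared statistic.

1.023

A dihybrid testcross with independent assortment gives a 1:1:1:1 ratio.
The 1:1:1:1 ratio has 4 parts, so with N = 621 the expected counts are:
  black solid: 621 × 1/4 = 155.25
  black white-spotted: 621 × 1/4 = 155.25
  brown solid: 621 × 1/4 = 155.25
  brown white-spotted: 621 × 1/4 = 155.25
χ² = Σ (O − E)² / E
  black solid: (162 − 155.25)² / 155.25 = 0.2935
  black white-spotted: (156 − 155.25)² / 155.25 = 0.0036
  brown solid: (158 − 155.25)² / 155.25 = 0.0487
  brown white-spotted: (145 − 155.25)² / 155.25 = 0.6767
χ² = 0.2935 + 0.0036 + 0.0487 + 0.6767 = 1.0225 ≈ 1.023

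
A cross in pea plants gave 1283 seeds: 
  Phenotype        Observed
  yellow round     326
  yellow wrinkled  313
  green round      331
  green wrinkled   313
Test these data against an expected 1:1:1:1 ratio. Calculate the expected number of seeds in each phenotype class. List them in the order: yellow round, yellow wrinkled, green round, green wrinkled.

The 1:1:1:1 ratio has 4 parts, so with N = 1283 the expected counts are:
  yellow round: 1283 × 1/4 = 320.75
  yellow wrinkled: 1283 × 1/4 = 320.75
  green round: 1283 × 1/4 = 320.75
  green wrinkled: 1283 × 1/4 = 320.75

320.75, 320.75, 320.75, 320.75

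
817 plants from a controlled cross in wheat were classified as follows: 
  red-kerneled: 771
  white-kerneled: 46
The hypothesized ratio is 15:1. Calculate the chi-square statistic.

0.535

Expected counts for N = 817 under a 15:1 ratio (total parts = 16):
  red-kerneled: 817 × 15/16 = 765.9375
  white-kerneled: 817 × 1/16 = 51.0625
χ² = Σ (O − E)² / E
  red-kerneled: (771 − 765.9375)² / 765.9375 = 0.0335
  white-kerneled: (46 − 51.0625)² / 51.0625 = 0.5019
χ² = 0.0335 + 0.5019 = 0.5354 ≈ 0.535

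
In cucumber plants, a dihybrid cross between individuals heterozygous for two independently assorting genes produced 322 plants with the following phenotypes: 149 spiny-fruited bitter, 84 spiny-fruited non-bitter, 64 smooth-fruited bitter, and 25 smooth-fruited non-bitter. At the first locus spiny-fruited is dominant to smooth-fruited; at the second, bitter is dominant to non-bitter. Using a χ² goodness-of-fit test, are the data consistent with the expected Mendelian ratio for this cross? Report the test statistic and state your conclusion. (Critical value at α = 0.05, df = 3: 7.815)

A dihybrid F₂ with independent assortment and complete dominance at both loci gives a 9:3:3:1 phenotypic ratio.
Expected counts for N = 322 under a 9:3:3:1 ratio (total parts = 16):
  spiny-fruited bitter: 322 × 9/16 = 181.125
  spiny-fruited non-bitter: 322 × 3/16 = 60.375
  smooth-fruited bitter: 322 × 3/16 = 60.375
  smooth-fruited non-bitter: 322 × 1/16 = 20.125
χ² = Σ (O − E)² / E
  spiny-fruited bitter: (149 − 181.125)² / 181.125 = 5.6978
  spiny-fruited non-bitter: (84 − 60.375)² / 60.375 = 9.2446
  smooth-fruited bitter: (64 − 60.375)² / 60.375 = 0.2177
  smooth-fruited non-bitter: (25 − 20.125)² / 20.125 = 1.1809
χ² = 5.6978 + 9.2446 + 0.2177 + 1.1809 = 16.341
Degrees of freedom = 4 − 1 = 3; critical value at α = 0.05 is 7.815.
Since 16.341 > 7.815, we reject the null hypothesis — the data do not fit the 9:3:3:1 ratio.

16.341; not consistent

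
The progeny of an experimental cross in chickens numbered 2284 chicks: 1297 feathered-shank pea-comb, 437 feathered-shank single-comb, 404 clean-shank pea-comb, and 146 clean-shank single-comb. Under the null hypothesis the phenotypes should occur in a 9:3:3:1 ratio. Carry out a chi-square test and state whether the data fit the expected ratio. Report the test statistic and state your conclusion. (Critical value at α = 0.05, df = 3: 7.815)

1.743; consistent

Expected counts for N = 2284 under a 9:3:3:1 ratio (total parts = 16):
  feathered-shank pea-comb: 2284 × 9/16 = 1284.75
  feathered-shank single-comb: 2284 × 3/16 = 428.25
  clean-shank pea-comb: 2284 × 3/16 = 428.25
  clean-shank single-comb: 2284 × 1/16 = 142.75
χ² = Σ (O − E)² / E
  feathered-shank pea-comb: (1297 − 1284.75)² / 1284.75 = 0.1168
  feathered-shank single-comb: (437 − 428.25)² / 428.25 = 0.1788
  clean-shank pea-comb: (404 − 428.25)² / 428.25 = 1.3732
  clean-shank single-comb: (146 − 142.75)² / 142.75 = 0.0740
χ² = 0.1168 + 0.1788 + 1.3732 + 0.0740 = 1.7428 ≈ 1.743
Degrees of freedom = 4 − 1 = 3; critical value at α = 0.05 is 7.815.
Since 1.743 < 7.815, we fail to reject the null hypothesis — the data are consistent with the 9:3:3:1 ratio.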